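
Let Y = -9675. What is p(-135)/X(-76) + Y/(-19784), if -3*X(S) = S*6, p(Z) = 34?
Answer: 267907/375896 ≈ 0.71272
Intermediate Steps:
X(S) = -2*S (X(S) = -S*6/3 = -2*S)
p(-135)/X(-76) + Y/(-19784) = 34/((-2*(-76))) - 9675/(-19784) = 34/152 - 9675*(-1/19784) = 34*(1/152) + 9675/19784 = 17/76 + 9675/19784 = 267907/375896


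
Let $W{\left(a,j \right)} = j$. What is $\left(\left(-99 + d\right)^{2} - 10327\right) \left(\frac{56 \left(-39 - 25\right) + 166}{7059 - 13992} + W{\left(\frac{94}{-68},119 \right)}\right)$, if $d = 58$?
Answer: $- \frac{2387578490}{2311} \approx -1.0331 \cdot 10^{6}$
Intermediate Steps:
$\left(\left(-99 + d\right)^{2} - 10327\right) \left(\frac{56 \left(-39 - 25\right) + 166}{7059 - 13992} + W{\left(\frac{94}{-68},119 \right)}\right) = \left(\left(-99 + 58\right)^{2} - 10327\right) \left(\frac{56 \left(-39 - 25\right) + 166}{7059 - 13992} + 119\right) = \left(\left(-41\right)^{2} - 10327\right) \left(\frac{56 \left(-64\right) + 166}{-6933} + 119\right) = \left(1681 - 10327\right) \left(\left(-3584 + 166\right) \left(- \frac{1}{6933}\right) + 119\right) = - 8646 \left(\left(-3418\right) \left(- \frac{1}{6933}\right) + 119\right) = - 8646 \left(\frac{3418}{6933} + 119\right) = \left(-8646\right) \frac{828445}{6933} = - \frac{2387578490}{2311}$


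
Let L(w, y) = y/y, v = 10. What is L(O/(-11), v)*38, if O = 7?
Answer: 38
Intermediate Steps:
L(w, y) = 1
L(O/(-11), v)*38 = 1*38 = 38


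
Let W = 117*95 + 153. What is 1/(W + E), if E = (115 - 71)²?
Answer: 1/13204 ≈ 7.5735e-5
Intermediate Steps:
E = 1936 (E = 44² = 1936)
W = 11268 (W = 11115 + 153 = 11268)
1/(W + E) = 1/(11268 + 1936) = 1/13204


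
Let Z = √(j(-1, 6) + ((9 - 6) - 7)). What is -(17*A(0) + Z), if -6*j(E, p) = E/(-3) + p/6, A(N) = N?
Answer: -I*√38/3 ≈ -2.0548*I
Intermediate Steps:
j(E, p) = -p/36 + E/18 (j(E, p) = -(E/(-3) + p/6)/6 = -(E*(-⅓) + p*(⅙))/6 = -(-E/3 + p/6)/6 = -p/36 + E/18)
Z = I*√38/3 (Z = √((-1/36*6 + (1/18)*(-1)) + ((9 - 6) - 7)) = √((-⅙ - 1/18) + (3 - 7)) = √(-2/9 - 4) = √(-38/9) = I*√38/3 ≈ 2.0548*I)
-(17*A(0) + Z) = -(17*0 + I*√38/3) = -(0 + I*√38/3) = -I*√38/3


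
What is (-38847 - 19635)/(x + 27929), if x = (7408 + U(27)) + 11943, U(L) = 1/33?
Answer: -1929906/1560241 ≈ -1.2369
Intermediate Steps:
U(L) = 1/33
x = 638584/33 (x = (7408 + 1/33) + 11943 = 244465/33 + 11943 = 638584/33 ≈ 19351.)
(-38847 - 19635)/(x + 27929) = (-38847 - 19635)/(638584/33 + 27929) = -58482/1560241/33 = -58482*33/1560241 = -1929906/1560241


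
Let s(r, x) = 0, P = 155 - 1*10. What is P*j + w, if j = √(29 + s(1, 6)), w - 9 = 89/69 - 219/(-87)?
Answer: 25627/2001 + 145*√29 ≈ 793.66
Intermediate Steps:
P = 145 (P = 155 - 10 = 145)
w = 25627/2001 (w = 9 + (89/69 - 219/(-87)) = 9 + (89*(1/69) - 219*(-1/87)) = 9 + (89/69 + 73/29) = 9 + 7618/2001 = 25627/2001 ≈ 12.807)
j = √29 (j = √(29 + 0) = √29 ≈ 5.3852)
P*j + w = 145*√29 + 25627/2001 = 25627/2001 + 145*√29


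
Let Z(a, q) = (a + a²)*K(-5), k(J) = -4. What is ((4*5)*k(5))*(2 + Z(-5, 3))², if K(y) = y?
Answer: -768320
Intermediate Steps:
Z(a, q) = -5*a - 5*a² (Z(a, q) = (a + a²)*(-5) = -5*a - 5*a²)
((4*5)*k(5))*(2 + Z(-5, 3))² = ((4*5)*(-4))*(2 - 5*(-5)*(1 - 5))² = (20*(-4))*(2 - 5*(-5)*(-4))² = -80*(2 - 100)² = -80*(-98)² = -80*9604 = -768320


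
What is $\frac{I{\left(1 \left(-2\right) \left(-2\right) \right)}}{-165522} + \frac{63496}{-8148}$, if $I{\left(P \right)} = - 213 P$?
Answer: $- \frac{62518112}{8027817} \approx -7.7877$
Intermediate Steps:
$\frac{I{\left(1 \left(-2\right) \left(-2\right) \right)}}{-165522} + \frac{63496}{-8148} = \frac{\left(-213\right) 1 \left(-2\right) \left(-2\right)}{-165522} + \frac{63496}{-8148} = - 213 \left(\left(-2\right) \left(-2\right)\right) \left(- \frac{1}{165522}\right) + 63496 \left(- \frac{1}{8148}\right) = \left(-213\right) 4 \left(- \frac{1}{165522}\right) - \frac{15874}{2037} = \left(-852\right) \left(- \frac{1}{165522}\right) - \frac{15874}{2037} = \frac{142}{27587} - \frac{15874}{2037} = - \frac{62518112}{8027817}$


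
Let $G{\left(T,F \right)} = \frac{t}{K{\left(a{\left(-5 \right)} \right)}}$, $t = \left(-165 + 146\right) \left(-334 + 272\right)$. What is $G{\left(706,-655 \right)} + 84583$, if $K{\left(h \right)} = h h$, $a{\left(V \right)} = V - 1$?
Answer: $\frac{1523083}{18} \approx 84616.0$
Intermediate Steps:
$a{\left(V \right)} = -1 + V$
$K{\left(h \right)} = h^{2}$
$t = 1178$ ($t = \left(-19\right) \left(-62\right) = 1178$)
$G{\left(T,F \right)} = \frac{589}{18}$ ($G{\left(T,F \right)} = \frac{1178}{\left(-1 - 5\right)^{2}} = \frac{1178}{\left(-6\right)^{2}} = \frac{1178}{36} = 1178 \cdot \frac{1}{36} = \frac{589}{18}$)
$G{\left(706,-655 \right)} + 84583 = \frac{589}{18} + 84583 = \frac{1523083}{18}$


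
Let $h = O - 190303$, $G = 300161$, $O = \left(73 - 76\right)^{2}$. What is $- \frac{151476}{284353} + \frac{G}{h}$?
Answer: $- \frac{114176654777}{54110669782} \approx -2.1101$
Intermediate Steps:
$O = 9$ ($O = \left(-3\right)^{2} = 9$)
$h = -190294$ ($h = 9 - 190303 = -190294$)
$- \frac{151476}{284353} + \frac{G}{h} = - \frac{151476}{284353} + \frac{300161}{-190294} = \left(-151476\right) \frac{1}{284353} + 300161 \left(- \frac{1}{190294}\right) = - \frac{151476}{284353} - \frac{300161}{190294} = - \frac{114176654777}{54110669782}$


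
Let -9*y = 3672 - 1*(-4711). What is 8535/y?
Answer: -76815/8383 ≈ -9.1632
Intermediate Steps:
y = -8383/9 (y = -(3672 - 1*(-4711))/9 = -(3672 + 4711)/9 = -⅑*8383 = -8383/9 ≈ -931.44)
8535/y = 8535/(-8383/9) = 8535*(-9/8383) = -76815/8383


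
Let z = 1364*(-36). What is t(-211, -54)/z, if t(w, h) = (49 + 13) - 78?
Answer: 1/3069 ≈ 0.00032584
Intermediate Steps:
z = -49104
t(w, h) = -16 (t(w, h) = 62 - 78 = -16)
t(-211, -54)/z = -16/(-49104) = -16*(-1/49104) = 1/3069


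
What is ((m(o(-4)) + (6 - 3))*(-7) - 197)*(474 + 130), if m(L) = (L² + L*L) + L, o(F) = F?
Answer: -250056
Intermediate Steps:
m(L) = L + 2*L² (m(L) = (L² + L²) + L = 2*L² + L = L + 2*L²)
((m(o(-4)) + (6 - 3))*(-7) - 197)*(474 + 130) = ((-4*(1 + 2*(-4)) + (6 - 3))*(-7) - 197)*(474 + 130) = ((-4*(1 - 8) + 3)*(-7) - 197)*604 = ((-4*(-7) + 3)*(-7) - 197)*604 = ((28 + 3)*(-7) - 197)*604 = (31*(-7) - 197)*604 = (-217 - 197)*604 = -414*604 = -250056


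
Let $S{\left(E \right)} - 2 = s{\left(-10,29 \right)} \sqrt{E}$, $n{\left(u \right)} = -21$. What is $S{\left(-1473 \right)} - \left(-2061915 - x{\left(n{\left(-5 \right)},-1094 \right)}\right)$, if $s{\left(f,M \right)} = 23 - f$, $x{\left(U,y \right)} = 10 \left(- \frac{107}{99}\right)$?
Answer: $\frac{204128713}{99} + 33 i \sqrt{1473} \approx 2.0619 \cdot 10^{6} + 1266.5 i$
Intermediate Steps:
$x{\left(U,y \right)} = - \frac{1070}{99}$ ($x{\left(U,y \right)} = 10 \left(\left(-107\right) \frac{1}{99}\right) = 10 \left(- \frac{107}{99}\right) = - \frac{1070}{99}$)
$S{\left(E \right)} = 2 + 33 \sqrt{E}$ ($S{\left(E \right)} = 2 + \left(23 - -10\right) \sqrt{E} = 2 + \left(23 + 10\right) \sqrt{E} = 2 + 33 \sqrt{E}$)
$S{\left(-1473 \right)} - \left(-2061915 - x{\left(n{\left(-5 \right)},-1094 \right)}\right) = \left(2 + 33 \sqrt{-1473}\right) - \left(-2061915 - - \frac{1070}{99}\right) = \left(2 + 33 i \sqrt{1473}\right) - \left(-2061915 + \frac{1070}{99}\right) = \left(2 + 33 i \sqrt{1473}\right) - - \frac{204128515}{99} = \left(2 + 33 i \sqrt{1473}\right) + \frac{204128515}{99} = \frac{204128713}{99} + 33 i \sqrt{1473}$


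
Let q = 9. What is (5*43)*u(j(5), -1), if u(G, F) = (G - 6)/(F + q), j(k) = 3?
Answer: -645/8 ≈ -80.625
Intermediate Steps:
u(G, F) = (-6 + G)/(9 + F) (u(G, F) = (G - 6)/(F + 9) = (-6 + G)/(9 + F))
(5*43)*u(j(5), -1) = (5*43)*((-6 + 3)/(9 - 1)) = 215*(-3/8) = -645/8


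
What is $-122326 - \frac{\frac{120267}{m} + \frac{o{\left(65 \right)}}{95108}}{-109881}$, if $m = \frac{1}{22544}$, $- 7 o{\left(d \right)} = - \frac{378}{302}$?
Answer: $- \frac{17121876853561893}{175337209372} \approx -97651.0$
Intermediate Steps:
$o{\left(d \right)} = \frac{27}{151}$ ($o{\left(d \right)} = - \frac{\left(-378\right) \frac{1}{302}}{7} = \left(- \frac{1}{7}\right) \left(- \frac{189}{151}\right) = \frac{27}{151}$)
$m = \frac{1}{22544} \approx 4.4358 \cdot 10^{-5}$
$-122326 - \frac{\frac{120267}{m} + \frac{o{\left(65 \right)}}{95108}}{-109881} = -122326 - \frac{120267 \frac{1}{\frac{1}{22544}} + \frac{27}{151 \cdot 95108}}{-109881} = -122326 - \left(120267 \cdot 22544 + \frac{27}{151} \cdot \frac{1}{95108}\right) \left(- \frac{1}{109881}\right) = -122326 - \left(2711299248 + \frac{27}{14361308}\right) \left(- \frac{1}{109881}\right) = -122326 - \frac{38937803580696411}{14361308} \left(- \frac{1}{109881}\right) = -122326 - - \frac{4326422620077379}{175337209372} = -122326 + \frac{4326422620077379}{175337209372} = - \frac{17121876853561893}{175337209372}$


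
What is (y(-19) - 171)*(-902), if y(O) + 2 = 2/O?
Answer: 2966678/19 ≈ 1.5614e+5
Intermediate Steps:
y(O) = -2 + 2/O
(y(-19) - 171)*(-902) = ((-2 + 2/(-19)) - 171)*(-902) = ((-2 + 2*(-1/19)) - 171)*(-902) = ((-2 - 2/19) - 171)*(-902) = (-40/19 - 171)*(-902) = -3289/19*(-902) = 2966678/19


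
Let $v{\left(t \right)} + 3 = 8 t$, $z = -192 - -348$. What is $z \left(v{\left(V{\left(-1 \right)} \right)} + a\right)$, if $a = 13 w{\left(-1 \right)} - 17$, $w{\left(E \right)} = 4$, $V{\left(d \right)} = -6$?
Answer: $-2496$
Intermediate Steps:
$z = 156$ ($z = -192 + 348 = 156$)
$a = 35$ ($a = 13 \cdot 4 - 17 = 52 - 17 = 35$)
$v{\left(t \right)} = -3 + 8 t$
$z \left(v{\left(V{\left(-1 \right)} \right)} + a\right) = 156 \left(\left(-3 + 8 \left(-6\right)\right) + 35\right) = 156 \left(\left(-3 - 48\right) + 35\right) = 156 \left(-51 + 35\right) = 156 \left(-16\right) = -2496$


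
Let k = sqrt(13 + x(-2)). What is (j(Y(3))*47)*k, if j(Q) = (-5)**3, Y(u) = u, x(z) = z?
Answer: -5875*sqrt(11) ≈ -19485.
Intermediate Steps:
j(Q) = -125
k = sqrt(11) (k = sqrt(13 - 2) = sqrt(11) ≈ 3.3166)
(j(Y(3))*47)*k = (-125*47)*sqrt(11) = -5875*sqrt(11)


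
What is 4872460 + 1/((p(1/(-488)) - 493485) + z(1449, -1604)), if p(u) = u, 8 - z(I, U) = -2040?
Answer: 1168519481881732/239821257 ≈ 4.8725e+6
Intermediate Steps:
z(I, U) = 2048 (z(I, U) = 8 - 1*(-2040) = 8 + 2040 = 2048)
4872460 + 1/((p(1/(-488)) - 493485) + z(1449, -1604)) = 4872460 + 1/((1/(-488) - 493485) + 2048) = 4872460 + 1/((-1/488 - 493485) + 2048) = 4872460 + 1/(-240820681/488 + 2048) = 4872460 + 1/(-239821257/488) = 4872460 - 488/239821257 = 1168519481881732/239821257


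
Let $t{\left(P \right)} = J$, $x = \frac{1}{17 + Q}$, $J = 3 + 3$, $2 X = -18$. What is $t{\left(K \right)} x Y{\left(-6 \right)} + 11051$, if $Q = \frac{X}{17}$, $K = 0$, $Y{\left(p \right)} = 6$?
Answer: $\frac{773723}{70} \approx 11053.0$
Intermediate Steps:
$X = -9$ ($X = \frac{1}{2} \left(-18\right) = -9$)
$Q = - \frac{9}{17} \approx -0.52941$
$J = 6$
$x = \frac{17}{280}$ ($x = \frac{1}{17 - \frac{9}{17}} = \frac{1}{\frac{280}{17}} = \frac{17}{280} \approx 0.060714$)
$t{\left(P \right)} = 6$
$t{\left(K \right)} x Y{\left(-6 \right)} + 11051 = 6 \cdot \frac{17}{280} \cdot 6 + 11051 = \frac{51}{140} \cdot 6 + 11051 = \frac{153}{70} + 11051 = \frac{773723}{70}$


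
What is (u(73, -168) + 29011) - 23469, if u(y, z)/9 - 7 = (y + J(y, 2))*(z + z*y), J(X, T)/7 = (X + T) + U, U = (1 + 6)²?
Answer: -105281003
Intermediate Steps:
U = 49 (U = 7² = 49)
J(X, T) = 343 + 7*T + 7*X (J(X, T) = 7*((X + T) + 49) = 7*((T + X) + 49) = 7*(49 + T + X) = 343 + 7*T + 7*X)
u(y, z) = 63 + 9*(357 + 8*y)*(z + y*z) (u(y, z) = 63 + 9*((y + (343 + 7*2 + 7*y))*(z + z*y)) = 63 + 9*((y + (343 + 14 + 7*y))*(z + y*z)) = 63 + 9*((y + (357 + 7*y))*(z + y*z)) = 63 + 9*((357 + 8*y)*(z + y*z)) = 63 + 9*(357 + 8*y)*(z + y*z))
(u(73, -168) + 29011) - 23469 = ((63 + 3213*(-168) + 72*(-168)*73² + 3285*73*(-168)) + 29011) - 23469 = ((63 - 539784 + 72*(-168)*5329 - 40287240) + 29011) - 23469 = ((63 - 539784 - 64459584 - 40287240) + 29011) - 23469 = (-105286545 + 29011) - 23469 = -105257534 - 23469 = -105281003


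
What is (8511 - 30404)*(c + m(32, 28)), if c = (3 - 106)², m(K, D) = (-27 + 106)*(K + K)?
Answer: -342953845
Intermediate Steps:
m(K, D) = 158*K (m(K, D) = 79*(2*K) = 158*K)
c = 10609 (c = (-103)² = 10609)
(8511 - 30404)*(c + m(32, 28)) = (8511 - 30404)*(10609 + 158*32) = -21893*(10609 + 5056) = -21893*15665 = -342953845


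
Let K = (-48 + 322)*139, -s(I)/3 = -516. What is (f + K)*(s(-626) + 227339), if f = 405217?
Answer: 101466293761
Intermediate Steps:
s(I) = 1548 (s(I) = -3*(-516) = 1548)
K = 38086 (K = 274*139 = 38086)
(f + K)*(s(-626) + 227339) = (405217 + 38086)*(1548 + 227339) = 443303*228887 = 101466293761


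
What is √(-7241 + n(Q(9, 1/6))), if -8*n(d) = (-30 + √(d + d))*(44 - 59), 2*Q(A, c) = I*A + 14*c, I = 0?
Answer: √(-116756 + 10*√21)/4 ≈ 85.407*I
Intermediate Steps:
Q(A, c) = 7*c (Q(A, c) = (0*A + 14*c)/2 = (0 + 14*c)/2 = (14*c)/2 = 7*c)
n(d) = -225/4 + 15*√2*√d/8 (n(d) = -(-30 + √(d + d))*(44 - 59)/8 = -(-30 + √(2*d))*(-15)/8 = -(-30 + √2*√d)*(-15)/8 = -(450 - 15*√2*√d)/8 = -225/4 + 15*√2*√d/8)
√(-7241 + n(Q(9, 1/6))) = √(-7241 + (-225/4 + 15*√2*√(7/6)/8)) = √(-7241 + (-225/4 + 15*√2*(√42/6)/8)) = √(-7241 + (-225/4 + 5*√21/8)) = √(-29189/4 + 5*√21/8)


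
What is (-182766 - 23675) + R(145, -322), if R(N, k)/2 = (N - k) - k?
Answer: -204863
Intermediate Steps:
R(N, k) = -4*k + 2*N (R(N, k) = 2*((N - k) - k) = 2*(N - 2*k) = -4*k + 2*N)
(-182766 - 23675) + R(145, -322) = (-182766 - 23675) + (-4*(-322) + 2*145) = -206441 + (1288 + 290) = -206441 + 1578 = -204863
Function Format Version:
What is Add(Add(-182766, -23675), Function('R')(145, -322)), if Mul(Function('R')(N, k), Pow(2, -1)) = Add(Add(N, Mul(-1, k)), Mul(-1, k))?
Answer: -204863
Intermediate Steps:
Function('R')(N, k) = Add(Mul(-4, k), Mul(2, N)) (Function('R')(N, k) = Mul(2, Add(Add(N, Mul(-1, k)), Mul(-1, k))) = Mul(2, Add(N, Mul(-2, k))) = Add(Mul(-4, k), Mul(2, N)))
Add(Add(-182766, -23675), Function('R')(145, -322)) = Add(Add(-182766, -23675), Add(Mul(-4, -322), Mul(2, 145))) = Add(-206441, Add(1288, 290)) = Add(-206441, 1578) = -204863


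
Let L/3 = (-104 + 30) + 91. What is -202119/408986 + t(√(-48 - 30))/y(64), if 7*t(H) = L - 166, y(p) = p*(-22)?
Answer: -972525737/2015483008 ≈ -0.48253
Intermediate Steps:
y(p) = -22*p
L = 51 (L = 3*((-104 + 30) + 91) = 3*(-74 + 91) = 3*17 = 51)
t(H) = -115/7 (t(H) = (51 - 166)/7 = (⅐)*(-115) = -115/7)
-202119/408986 + t(√(-48 - 30))/y(64) = -202119/408986 - 115/(7*((-22*64))) = -202119*1/408986 - 115/7/(-1408) = -202119/408986 - 115/7*(-1/1408) = -202119/408986 + 115/9856 = -972525737/2015483008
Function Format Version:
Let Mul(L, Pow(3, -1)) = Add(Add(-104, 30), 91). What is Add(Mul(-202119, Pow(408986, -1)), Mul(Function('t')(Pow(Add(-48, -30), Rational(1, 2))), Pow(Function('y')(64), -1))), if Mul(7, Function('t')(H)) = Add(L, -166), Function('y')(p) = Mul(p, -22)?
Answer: Rational(-972525737, 2015483008) ≈ -0.48253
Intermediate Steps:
Function('y')(p) = Mul(-22, p)
L = 51 (L = Mul(3, Add(Add(-104, 30), 91)) = Mul(3, Add(-74, 91)) = Mul(3, 17) = 51)
Function('t')(H) = Rational(-115, 7) (Function('t')(H) = Mul(Rational(1, 7), Add(51, -166)) = Mul(Rational(1, 7), -115) = Rational(-115, 7))
Add(Mul(-202119, Pow(408986, -1)), Mul(Function('t')(Pow(Add(-48, -30), Rational(1, 2))), Pow(Function('y')(64), -1))) = Add(Mul(-202119, Pow(408986, -1)), Mul(Rational(-115, 7), Pow(Mul(-22, 64), -1))) = Add(Mul(-202119, Rational(1, 408986)), Mul(Rational(-115, 7), Pow(-1408, -1))) = Add(Rational(-202119, 408986), Mul(Rational(-115, 7), Rational(-1, 1408))) = Add(Rational(-202119, 408986), Rational(115, 9856)) = Rational(-972525737, 2015483008)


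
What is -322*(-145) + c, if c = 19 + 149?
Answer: 46858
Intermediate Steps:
c = 168
-322*(-145) + c = -322*(-145) + 168 = 46690 + 168 = 46858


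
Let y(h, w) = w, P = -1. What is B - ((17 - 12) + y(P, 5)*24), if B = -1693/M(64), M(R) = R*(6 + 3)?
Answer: -73693/576 ≈ -127.94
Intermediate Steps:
M(R) = 9*R (M(R) = R*9 = 9*R)
B = -1693/576 (B = -1693/(9*64) = -1693/576 ≈ -2.9392)
B - ((17 - 12) + y(P, 5)*24) = -1693/576 - ((17 - 12) + 5*24) = -1693/576 - (5 + 120) = -1693/576 - 1*125 = -1693/576 - 125 = -73693/576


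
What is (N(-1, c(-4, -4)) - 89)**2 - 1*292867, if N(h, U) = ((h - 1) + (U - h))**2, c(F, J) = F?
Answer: -288771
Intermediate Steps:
N(h, U) = (-1 + U)**2 (N(h, U) = ((-1 + h) + (U - h))**2 = (-1 + U)**2)
(N(-1, c(-4, -4)) - 89)**2 - 1*292867 = ((-1 - 4)**2 - 89)**2 - 1*292867 = ((-5)**2 - 89)**2 - 292867 = (25 - 89)**2 - 292867 = (-64)**2 - 292867 = 4096 - 292867 = -288771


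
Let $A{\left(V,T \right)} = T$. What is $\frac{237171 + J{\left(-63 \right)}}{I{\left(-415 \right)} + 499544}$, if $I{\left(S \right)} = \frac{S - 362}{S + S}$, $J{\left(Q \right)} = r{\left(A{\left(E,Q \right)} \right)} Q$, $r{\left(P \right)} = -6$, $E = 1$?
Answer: $\frac{197165670}{414622297} \approx 0.47553$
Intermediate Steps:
$J{\left(Q \right)} = - 6 Q$
$I{\left(S \right)} = \frac{-362 + S}{2 S}$
$\frac{237171 + J{\left(-63 \right)}}{I{\left(-415 \right)} + 499544} = \frac{237171 - -378}{\frac{-362 - 415}{2 \left(-415\right)} + 499544} = \frac{237171 + 378}{\frac{1}{2} \left(- \frac{1}{415}\right) \left(-777\right) + 499544} = \frac{237549}{\frac{777}{830} + 499544} = \frac{237549}{\frac{414622297}{830}} = 237549 \cdot \frac{830}{414622297} = \frac{197165670}{414622297}$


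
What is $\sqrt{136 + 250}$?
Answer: $\sqrt{386} \approx 19.647$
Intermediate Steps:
$\sqrt{136 + 250} = \sqrt{386}$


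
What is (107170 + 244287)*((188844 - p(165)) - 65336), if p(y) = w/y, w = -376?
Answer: 7162411088572/165 ≈ 4.3409e+10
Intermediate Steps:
p(y) = -376/y
(107170 + 244287)*((188844 - p(165)) - 65336) = (107170 + 244287)*((188844 - (-376)/165) - 65336) = 351457*((188844 - (-376)/165) - 65336) = 351457*((188844 - 1*(-376/165)) - 65336) = 351457*((188844 + 376/165) - 65336) = 351457*(31159636/165 - 65336) = 351457*(20379196/165) = 7162411088572/165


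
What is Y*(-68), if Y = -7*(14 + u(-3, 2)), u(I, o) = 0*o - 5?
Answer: 4284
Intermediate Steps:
u(I, o) = -5 (u(I, o) = 0 - 5 = -5)
Y = -63 (Y = -7*(14 - 5) = -7*9 = -63)
Y*(-68) = -63*(-68) = 4284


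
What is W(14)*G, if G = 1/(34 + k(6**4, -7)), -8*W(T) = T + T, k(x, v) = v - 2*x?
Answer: 7/5130 ≈ 0.0013645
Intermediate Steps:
W(T) = -T/4 (W(T) = -(T + T)/8 = -T/4)
G = -1/2565 (G = 1/(34 + (-7 - 2*6**4)) = 1/(34 + (-7 - 2*1296)) = 1/(34 + (-7 - 2592)) = 1/(34 - 2599) = 1/(-2565) = -1/2565 ≈ -0.00038986)
W(14)*G = -1/4*14*(-1/2565) = -7/2*(-1/2565) = 7/5130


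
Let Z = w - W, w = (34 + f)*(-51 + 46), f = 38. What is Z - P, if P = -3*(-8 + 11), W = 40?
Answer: -391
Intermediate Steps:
w = -360 (w = (34 + 38)*(-51 + 46) = 72*(-5) = -360)
Z = -400 (Z = -360 - 1*40 = -360 - 40 = -400)
P = -9 (P = -3*3 = -9)
Z - P = -400 - 1*(-9) = -400 + 9 = -391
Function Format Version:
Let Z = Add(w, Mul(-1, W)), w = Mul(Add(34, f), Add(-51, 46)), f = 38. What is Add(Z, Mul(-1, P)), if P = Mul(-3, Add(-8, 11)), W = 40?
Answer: -391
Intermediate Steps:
w = -360 (w = Mul(Add(34, 38), Add(-51, 46)) = Mul(72, -5) = -360)
Z = -400 (Z = Add(-360, Mul(-1, 40)) = Add(-360, -40) = -400)
P = -9 (P = Mul(-3, 3) = -9)
Add(Z, Mul(-1, P)) = Add(-400, Mul(-1, -9)) = Add(-400, 9) = -391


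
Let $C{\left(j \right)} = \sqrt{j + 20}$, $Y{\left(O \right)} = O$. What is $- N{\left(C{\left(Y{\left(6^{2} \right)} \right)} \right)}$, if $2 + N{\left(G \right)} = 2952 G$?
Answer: $2 - 5904 \sqrt{14} \approx -22089.0$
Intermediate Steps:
$C{\left(j \right)} = \sqrt{20 + j}$
$N{\left(G \right)} = -2 + 2952 G$
$- N{\left(C{\left(Y{\left(6^{2} \right)} \right)} \right)} = - (-2 + 2952 \sqrt{20 + 6^{2}}) = - (-2 + 2952 \sqrt{20 + 36}) = - (-2 + 2952 \sqrt{56}) = - (-2 + 2952 \cdot 2 \sqrt{14}) = - (-2 + 5904 \sqrt{14}) = 2 - 5904 \sqrt{14}$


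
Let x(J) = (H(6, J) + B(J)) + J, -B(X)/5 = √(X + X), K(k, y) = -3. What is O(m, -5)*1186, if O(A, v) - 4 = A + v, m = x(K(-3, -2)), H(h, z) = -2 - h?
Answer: -14232 - 5930*I*√6 ≈ -14232.0 - 14525.0*I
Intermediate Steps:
B(X) = -5*√2*√X (B(X) = -5*√(X + X) = -5*√2*√X)
x(J) = -8 + J - 5*√2*√J (x(J) = ((-2 - 1*6) - 5*√2*√J) + J = ((-2 - 6) - 5*√2*√J) + J = (-8 - 5*√2*√J) + J = -8 + J - 5*√2*√J)
m = -11 - 5*I*√6 (m = -8 - 3 - 5*√2*√(-3) = -8 - 3 - 5*√2*I*√3 = -8 - 3 - 5*I*√6 = -11 - 5*I*√6 ≈ -11.0 - 12.247*I)
O(A, v) = 4 + A + v (O(A, v) = 4 + (A + v) = 4 + A + v)
O(m, -5)*1186 = (4 + (-11 - 5*I*√6) - 5)*1186 = (-12 - 5*I*√6)*1186 = -14232 - 5930*I*√6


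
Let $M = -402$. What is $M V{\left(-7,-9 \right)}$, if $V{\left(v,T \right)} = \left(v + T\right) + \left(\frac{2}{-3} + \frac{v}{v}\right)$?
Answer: $6298$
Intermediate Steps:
$V{\left(v,T \right)} = \frac{1}{3} + T + v$ ($V{\left(v,T \right)} = \left(T + v\right) + \left(2 \left(- \frac{1}{3}\right) + 1\right) = \left(T + v\right) + \left(- \frac{2}{3} + 1\right) = \left(T + v\right) + \frac{1}{3} = \frac{1}{3} + T + v$)
$M V{\left(-7,-9 \right)} = - 402 \left(\frac{1}{3} - 9 - 7\right) = \left(-402\right) \left(- \frac{47}{3}\right) = 6298$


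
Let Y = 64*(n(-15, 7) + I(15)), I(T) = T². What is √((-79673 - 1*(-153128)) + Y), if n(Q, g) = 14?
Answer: √88751 ≈ 297.91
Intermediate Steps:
Y = 15296 (Y = 64*(14 + 15²) = 64*(14 + 225) = 64*239 = 15296)
√((-79673 - 1*(-153128)) + Y) = √((-79673 - 1*(-153128)) + 15296) = √((-79673 + 153128) + 15296) = √(73455 + 15296) = √88751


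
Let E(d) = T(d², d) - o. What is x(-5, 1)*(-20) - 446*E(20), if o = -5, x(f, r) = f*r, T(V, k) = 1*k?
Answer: -11050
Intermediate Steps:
T(V, k) = k
E(d) = 5 + d (E(d) = d - 1*(-5) = d + 5 = 5 + d)
x(-5, 1)*(-20) - 446*E(20) = -5*1*(-20) - 446*(5 + 20) = -5*(-20) - 446*25 = 100 - 11150 = -11050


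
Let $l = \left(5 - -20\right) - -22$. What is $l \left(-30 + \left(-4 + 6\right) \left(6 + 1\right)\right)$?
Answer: $-752$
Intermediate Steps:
$l = 47$ ($l = \left(5 + 20\right) + 22 = 25 + 22 = 47$)
$l \left(-30 + \left(-4 + 6\right) \left(6 + 1\right)\right) = 47 \left(-30 + \left(-4 + 6\right) \left(6 + 1\right)\right) = 47 \left(-30 + 2 \cdot 7\right) = 47 \left(-30 + 14\right) = 47 \left(-16\right) = -752$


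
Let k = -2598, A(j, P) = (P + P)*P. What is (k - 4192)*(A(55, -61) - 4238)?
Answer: -21755160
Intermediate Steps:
A(j, P) = 2*P² (A(j, P) = (2*P)*P = 2*P²)
(k - 4192)*(A(55, -61) - 4238) = (-2598 - 4192)*(2*(-61)² - 4238) = -6790*(2*3721 - 4238) = -6790*(7442 - 4238) = -6790*3204 = -21755160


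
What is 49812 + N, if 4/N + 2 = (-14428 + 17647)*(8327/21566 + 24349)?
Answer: 84200091298195988/1690357570427 ≈ 49812.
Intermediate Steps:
N = 86264/1690357570427 (N = 4/(-2 + (-14428 + 17647)*(8327/21566 + 24349)) = 4/(-2 + 3219*(8327*(1/21566) + 24349)) = 4/(-2 + 3219*(8327/21566 + 24349)) = 4/(-2 + 3219*(525118861/21566)) = 4/(-2 + 1690357613559/21566) = 4/(1690357570427/21566) = 4*(21566/1690357570427) = 86264/1690357570427 ≈ 5.1033e-8)
49812 + N = 49812 + 86264/1690357570427 = 84200091298195988/1690357570427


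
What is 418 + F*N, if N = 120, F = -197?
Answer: -23222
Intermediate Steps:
418 + F*N = 418 - 197*120 = 418 - 23640 = -23222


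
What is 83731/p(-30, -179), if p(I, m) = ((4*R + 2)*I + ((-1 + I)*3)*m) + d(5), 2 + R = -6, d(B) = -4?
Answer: 83731/17543 ≈ 4.7729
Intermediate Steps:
R = -8 (R = -2 - 6 = -8)
p(I, m) = -4 - 30*I + m*(-3 + 3*I) (p(I, m) = ((4*(-8) + 2)*I + ((-1 + I)*3)*m) - 4 = ((-32 + 2)*I + (-3 + 3*I)*m) - 4 = (-30*I + m*(-3 + 3*I)) - 4 = -4 - 30*I + m*(-3 + 3*I))
83731/p(-30, -179) = 83731/(-4 - 30*(-30) - 3*(-179) + 3*(-30)*(-179)) = 83731/(-4 + 900 + 537 + 16110) = 83731/17543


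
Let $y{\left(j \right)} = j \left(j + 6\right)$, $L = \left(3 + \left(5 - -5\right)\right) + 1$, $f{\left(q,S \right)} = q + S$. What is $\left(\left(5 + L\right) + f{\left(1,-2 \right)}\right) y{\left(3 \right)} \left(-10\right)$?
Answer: $-4860$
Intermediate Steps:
$f{\left(q,S \right)} = S + q$
$L = 14$ ($L = \left(3 + \left(5 + 5\right)\right) + 1 = \left(3 + 10\right) + 1 = 13 + 1 = 14$)
$y{\left(j \right)} = j \left(6 + j\right)$
$\left(\left(5 + L\right) + f{\left(1,-2 \right)}\right) y{\left(3 \right)} \left(-10\right) = \left(\left(5 + 14\right) + \left(-2 + 1\right)\right) 3 \left(6 + 3\right) \left(-10\right) = \left(19 - 1\right) 3 \cdot 9 \left(-10\right) = 18 \cdot 27 \left(-10\right) = 486 \left(-10\right) = -4860$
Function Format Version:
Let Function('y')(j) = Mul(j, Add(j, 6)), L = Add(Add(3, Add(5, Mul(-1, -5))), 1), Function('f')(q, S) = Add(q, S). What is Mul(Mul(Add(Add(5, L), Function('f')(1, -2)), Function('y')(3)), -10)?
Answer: -4860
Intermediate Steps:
Function('f')(q, S) = Add(S, q)
L = 14 (L = Add(Add(3, Add(5, 5)), 1) = Add(Add(3, 10), 1) = Add(13, 1) = 14)
Function('y')(j) = Mul(j, Add(6, j))
Mul(Mul(Add(Add(5, L), Function('f')(1, -2)), Function('y')(3)), -10) = Mul(Mul(Add(Add(5, 14), Add(-2, 1)), Mul(3, Add(6, 3))), -10) = Mul(Mul(Add(19, -1), Mul(3, 9)), -10) = Mul(Mul(18, 27), -10) = Mul(486, -10) = -4860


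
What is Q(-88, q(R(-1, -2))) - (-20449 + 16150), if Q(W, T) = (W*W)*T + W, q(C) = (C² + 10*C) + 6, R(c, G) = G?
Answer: -73229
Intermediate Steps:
q(C) = 6 + C² + 10*C
Q(W, T) = W + T*W² (Q(W, T) = W²*T + W = T*W² + W = W + T*W²)
Q(-88, q(R(-1, -2))) - (-20449 + 16150) = -88*(1 + (6 + (-2)² + 10*(-2))*(-88)) - (-20449 + 16150) = -88*(1 + (6 + 4 - 20)*(-88)) - 1*(-4299) = -88*(1 - 10*(-88)) + 4299 = -88*(1 + 880) + 4299 = -88*881 + 4299 = -77528 + 4299 = -73229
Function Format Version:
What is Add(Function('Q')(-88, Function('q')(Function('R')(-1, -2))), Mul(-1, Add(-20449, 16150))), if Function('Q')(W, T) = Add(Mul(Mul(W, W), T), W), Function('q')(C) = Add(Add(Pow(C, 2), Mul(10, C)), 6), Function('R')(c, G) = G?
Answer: -73229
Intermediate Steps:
Function('q')(C) = Add(6, Pow(C, 2), Mul(10, C))
Function('Q')(W, T) = Add(W, Mul(T, Pow(W, 2))) (Function('Q')(W, T) = Add(Mul(Pow(W, 2), T), W) = Add(Mul(T, Pow(W, 2)), W) = Add(W, Mul(T, Pow(W, 2))))
Add(Function('Q')(-88, Function('q')(Function('R')(-1, -2))), Mul(-1, Add(-20449, 16150))) = Add(Mul(-88, Add(1, Mul(Add(6, Pow(-2, 2), Mul(10, -2)), -88))), Mul(-1, Add(-20449, 16150))) = Add(Mul(-88, Add(1, Mul(Add(6, 4, -20), -88))), Mul(-1, -4299)) = Add(Mul(-88, Add(1, Mul(-10, -88))), 4299) = Add(Mul(-88, Add(1, 880)), 4299) = Add(Mul(-88, 881), 4299) = Add(-77528, 4299) = -73229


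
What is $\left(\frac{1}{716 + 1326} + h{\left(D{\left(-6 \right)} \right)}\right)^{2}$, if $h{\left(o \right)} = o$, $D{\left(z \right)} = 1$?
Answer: $\frac{4173849}{4169764} \approx 1.001$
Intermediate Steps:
$\left(\frac{1}{716 + 1326} + h{\left(D{\left(-6 \right)} \right)}\right)^{2} = \left(\frac{1}{716 + 1326} + 1\right)^{2} = \left(\frac{1}{2042} + 1\right)^{2} = \left(\frac{2043}{2042}\right)^{2} = \frac{4173849}{4169764}$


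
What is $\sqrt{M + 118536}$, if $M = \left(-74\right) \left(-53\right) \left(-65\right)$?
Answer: $i \sqrt{136394} \approx 369.32 i$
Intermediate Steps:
$M = -254930$ ($M = 3922 \left(-65\right) = -254930$)
$\sqrt{M + 118536} = \sqrt{-254930 + 118536} = \sqrt{-136394} = i \sqrt{136394}$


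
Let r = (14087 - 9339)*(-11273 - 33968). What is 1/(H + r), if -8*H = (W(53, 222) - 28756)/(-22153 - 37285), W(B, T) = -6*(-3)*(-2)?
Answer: -59438/12767536084983 ≈ -4.6554e-9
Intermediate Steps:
W(B, T) = -36 (W(B, T) = 18*(-2) = -36)
H = -3599/59438 (H = -(-36 - 28756)/(8*(-22153 - 37285)) = -(-3599)/(-59438) = -(-3599)*(-1)/59438 = -⅛*14396/29719 = -3599/59438 ≈ -0.060551)
r = -214804268 (r = 4748*(-45241) = -214804268)
1/(H + r) = 1/(-3599/59438 - 214804268) = 1/(-12767536084983/59438) = -59438/12767536084983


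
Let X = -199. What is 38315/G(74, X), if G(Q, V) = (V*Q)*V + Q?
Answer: 38315/2930548 ≈ 0.013074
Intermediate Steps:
G(Q, V) = Q + Q*V² (G(Q, V) = (Q*V)*V + Q = Q*V² + Q = Q + Q*V²)
38315/G(74, X) = 38315/((74*(1 + (-199)²))) = 38315/((74*(1 + 39601))) = 38315/((74*39602)) = 38315/2930548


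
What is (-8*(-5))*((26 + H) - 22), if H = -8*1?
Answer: -160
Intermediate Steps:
H = -8
(-8*(-5))*((26 + H) - 22) = (-8*(-5))*((26 - 8) - 22) = 40*(18 - 22) = 40*(-4) = -160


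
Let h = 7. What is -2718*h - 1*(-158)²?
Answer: -43990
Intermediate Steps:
-2718*h - 1*(-158)² = -2718*7 - 1*(-158)² = -19026 - 1*24964 = -19026 - 24964 = -43990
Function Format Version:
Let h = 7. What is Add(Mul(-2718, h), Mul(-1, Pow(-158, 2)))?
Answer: -43990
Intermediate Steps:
Add(Mul(-2718, h), Mul(-1, Pow(-158, 2))) = Add(Mul(-2718, 7), Mul(-1, Pow(-158, 2))) = Add(-19026, Mul(-1, 24964)) = Add(-19026, -24964) = -43990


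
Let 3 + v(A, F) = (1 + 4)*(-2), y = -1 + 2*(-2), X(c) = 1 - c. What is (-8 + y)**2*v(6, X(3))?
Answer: -2197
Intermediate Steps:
y = -5 (y = -1 - 4 = -5)
v(A, F) = -13 (v(A, F) = -3 + (1 + 4)*(-2) = -3 + 5*(-2) = -3 - 10 = -13)
(-8 + y)**2*v(6, X(3)) = (-8 - 5)**2*(-13) = (-13)**2*(-13) = 169*(-13) = -2197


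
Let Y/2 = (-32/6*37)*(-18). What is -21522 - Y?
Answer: -28626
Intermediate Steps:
Y = 7104 (Y = 2*((-32/6*37)*(-18)) = 2*((-32*⅙*37)*(-18)) = 2*(-16/3*37*(-18)) = 2*(-592/3*(-18)) = 2*3552 = 7104)
-21522 - Y = -21522 - 1*7104 = -21522 - 7104 = -28626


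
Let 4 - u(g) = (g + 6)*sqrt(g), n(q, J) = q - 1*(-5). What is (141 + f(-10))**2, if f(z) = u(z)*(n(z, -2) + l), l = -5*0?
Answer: 10641 - 4840*I*sqrt(10) ≈ 10641.0 - 15305.0*I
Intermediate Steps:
n(q, J) = 5 + q (n(q, J) = q + 5 = 5 + q)
u(g) = 4 - sqrt(g)*(6 + g) (u(g) = 4 - (g + 6)*sqrt(g) = 4 - (6 + g)*sqrt(g) = 4 - sqrt(g)*(6 + g))
l = 0
f(z) = (5 + z)*(4 - z**(3/2) - 6*sqrt(z)) (f(z) = (4 - z**(3/2) - 6*sqrt(z))*((5 + z) + 0) = (4 - z**(3/2) - 6*sqrt(z))*(5 + z) = (5 + z)*(4 - z**(3/2) - 6*sqrt(z)))
(141 + f(-10))**2 = (141 - (5 - 10)*(-4 + (-10)**(3/2) + 6*sqrt(-10)))**2 = (141 - 1*(-5)*(-4 - 10*I*sqrt(10) + 6*(I*sqrt(10))))**2 = (141 - 1*(-5)*(-4 - 10*I*sqrt(10) + 6*I*sqrt(10)))**2 = (141 - 1*(-5)*(-4 - 4*I*sqrt(10)))**2 = (141 + (-20 - 20*I*sqrt(10)))**2 = (121 - 20*I*sqrt(10))**2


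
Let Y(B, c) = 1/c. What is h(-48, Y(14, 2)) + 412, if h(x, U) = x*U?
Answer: 388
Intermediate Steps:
h(x, U) = U*x
h(-48, Y(14, 2)) + 412 = -48/2 + 412 = (½)*(-48) + 412 = -24 + 412 = 388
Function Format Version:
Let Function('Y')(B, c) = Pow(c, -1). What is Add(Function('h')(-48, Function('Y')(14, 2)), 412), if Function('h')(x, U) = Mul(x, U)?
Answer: 388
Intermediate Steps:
Function('h')(x, U) = Mul(U, x)
Add(Function('h')(-48, Function('Y')(14, 2)), 412) = Add(Mul(Pow(2, -1), -48), 412) = Add(Mul(Rational(1, 2), -48), 412) = Add(-24, 412) = 388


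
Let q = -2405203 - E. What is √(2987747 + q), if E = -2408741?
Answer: 3*√332365 ≈ 1729.5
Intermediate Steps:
q = 3538 (q = -2405203 - 1*(-2408741) = -2405203 + 2408741 = 3538)
√(2987747 + q) = √(2987747 + 3538) = √2991285 = 3*√332365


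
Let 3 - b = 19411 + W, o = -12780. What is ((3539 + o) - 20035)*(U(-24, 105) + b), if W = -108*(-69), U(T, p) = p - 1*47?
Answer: 784655352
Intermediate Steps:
U(T, p) = -47 + p (U(T, p) = p - 47 = -47 + p)
W = 7452
b = -26860 (b = 3 - (19411 + 7452) = 3 - 1*26863 = 3 - 26863 = -26860)
((3539 + o) - 20035)*(U(-24, 105) + b) = ((3539 - 12780) - 20035)*((-47 + 105) - 26860) = (-9241 - 20035)*(58 - 26860) = -29276*(-26802) = 784655352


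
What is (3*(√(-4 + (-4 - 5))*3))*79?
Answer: 711*I*√13 ≈ 2563.5*I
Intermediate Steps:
(3*(√(-4 + (-4 - 5))*3))*79 = (3*(√(-4 - 9)*3))*79 = (3*(√(-13)*3))*79 = (3*((I*√13)*3))*79 = (3*(3*I*√13))*79 = (9*I*√13)*79 = 711*I*√13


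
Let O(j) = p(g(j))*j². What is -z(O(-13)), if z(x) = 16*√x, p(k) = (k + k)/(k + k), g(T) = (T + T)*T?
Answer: -208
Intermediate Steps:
g(T) = 2*T² (g(T) = (2*T)*T = 2*T²)
p(k) = 1 (p(k) = (2*k)/((2*k)) = (2*k)*(1/(2*k)) = 1)
O(j) = j² (O(j) = 1*j² = j²)
-z(O(-13)) = -16*√((-13)²) = -16*√169 = -16*13 = -1*208 = -208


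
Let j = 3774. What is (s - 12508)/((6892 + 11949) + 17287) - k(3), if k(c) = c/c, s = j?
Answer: -22431/18064 ≈ -1.2418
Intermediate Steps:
s = 3774
k(c) = 1
(s - 12508)/((6892 + 11949) + 17287) - k(3) = (3774 - 12508)/((6892 + 11949) + 17287) - 1*1 = -8734/(18841 + 17287) - 1 = -8734/36128 - 1 = -8734*1/36128 - 1 = -4367/18064 - 1 = -22431/18064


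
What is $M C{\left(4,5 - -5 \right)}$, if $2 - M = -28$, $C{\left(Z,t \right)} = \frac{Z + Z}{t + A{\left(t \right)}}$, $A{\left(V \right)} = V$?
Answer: $12$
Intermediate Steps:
$C{\left(Z,t \right)} = \frac{Z}{t}$ ($C{\left(Z,t \right)} = \frac{Z + Z}{t + t} = \frac{2 Z}{2 t} = 2 Z \frac{1}{2 t} = \frac{Z}{t}$)
$M = 30$ ($M = 2 - -28 = 2 + 28 = 30$)
$M C{\left(4,5 - -5 \right)} = 30 \frac{4}{5 - -5} = 30 \frac{4}{5 + 5} = 30 \cdot \frac{4}{10} = 30 \cdot 4 \cdot \frac{1}{10} = 30 \cdot \frac{2}{5} = 12$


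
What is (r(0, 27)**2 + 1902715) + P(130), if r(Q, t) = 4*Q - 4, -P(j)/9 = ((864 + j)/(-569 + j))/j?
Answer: 54294433558/28535 ≈ 1.9027e+6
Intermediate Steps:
P(j) = -9*(864 + j)/(j*(-569 + j)) (P(j) = -9*(864 + j)/(-569 + j)/j = -9*(864 + j)/(j*(-569 + j)))
r(Q, t) = -4 + 4*Q
(r(0, 27)**2 + 1902715) + P(130) = ((-4 + 4*0)**2 + 1902715) + 9*(-864 - 1*130)/(130*(-569 + 130)) = ((-4 + 0)**2 + 1902715) + 9*(1/130)*(-864 - 130)/(-439) = ((-4)**2 + 1902715) + 9*(1/130)*(-1/439)*(-994) = (16 + 1902715) + 4473/28535 = 1902731 + 4473/28535 = 54294433558/28535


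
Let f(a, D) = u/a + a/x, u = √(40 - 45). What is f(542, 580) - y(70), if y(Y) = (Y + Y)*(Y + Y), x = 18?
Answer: -176129/9 + I*√5/542 ≈ -19570.0 + 0.0041256*I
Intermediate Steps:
u = I*√5 (u = √(-5) = I*√5 ≈ 2.2361*I)
f(a, D) = a/18 + I*√5/a (f(a, D) = (I*√5)/a + a/18 = I*√5/a + a*(1/18) = I*√5/a + a/18 = a/18 + I*√5/a)
y(Y) = 4*Y² (y(Y) = (2*Y)*(2*Y) = 4*Y²)
f(542, 580) - y(70) = ((1/18)*542 + I*√5/542) - 4*70² = (271/9 + I*√5*(1/542)) - 4*4900 = (271/9 + I*√5/542) - 1*19600 = (271/9 + I*√5/542) - 19600 = -176129/9 + I*√5/542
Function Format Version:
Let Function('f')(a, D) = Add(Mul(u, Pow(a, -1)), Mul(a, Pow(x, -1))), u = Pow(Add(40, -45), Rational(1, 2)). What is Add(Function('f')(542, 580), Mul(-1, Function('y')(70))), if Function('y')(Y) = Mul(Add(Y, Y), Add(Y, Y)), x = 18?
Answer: Add(Rational(-176129, 9), Mul(Rational(1, 542), I, Pow(5, Rational(1, 2)))) ≈ Add(-19570., Mul(0.0041256, I))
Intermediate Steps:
u = Mul(I, Pow(5, Rational(1, 2))) (u = Pow(-5, Rational(1, 2)) = Mul(I, Pow(5, Rational(1, 2))) ≈ Mul(2.2361, I))
Function('f')(a, D) = Add(Mul(Rational(1, 18), a), Mul(I, Pow(5, Rational(1, 2)), Pow(a, -1))) (Function('f')(a, D) = Add(Mul(Mul(I, Pow(5, Rational(1, 2))), Pow(a, -1)), Mul(a, Pow(18, -1))) = Add(Mul(I, Pow(5, Rational(1, 2)), Pow(a, -1)), Mul(a, Rational(1, 18))) = Add(Mul(I, Pow(5, Rational(1, 2)), Pow(a, -1)), Mul(Rational(1, 18), a)) = Add(Mul(Rational(1, 18), a), Mul(I, Pow(5, Rational(1, 2)), Pow(a, -1))))
Function('y')(Y) = Mul(4, Pow(Y, 2)) (Function('y')(Y) = Mul(Mul(2, Y), Mul(2, Y)) = Mul(4, Pow(Y, 2)))
Add(Function('f')(542, 580), Mul(-1, Function('y')(70))) = Add(Add(Mul(Rational(1, 18), 542), Mul(I, Pow(5, Rational(1, 2)), Pow(542, -1))), Mul(-1, Mul(4, Pow(70, 2)))) = Add(Add(Rational(271, 9), Mul(I, Pow(5, Rational(1, 2)), Rational(1, 542))), Mul(-1, Mul(4, 4900))) = Add(Add(Rational(271, 9), Mul(Rational(1, 542), I, Pow(5, Rational(1, 2)))), Mul(-1, 19600)) = Add(Add(Rational(271, 9), Mul(Rational(1, 542), I, Pow(5, Rational(1, 2)))), -19600) = Add(Rational(-176129, 9), Mul(Rational(1, 542), I, Pow(5, Rational(1, 2))))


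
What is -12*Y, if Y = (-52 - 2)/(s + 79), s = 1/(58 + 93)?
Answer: 48924/5965 ≈ 8.2018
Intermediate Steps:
s = 1/151 ≈ 0.0066225
Y = -4077/5965 (Y = (-52 - 2)/(1/151 + 79) = -54/11930/151 = -54*151/11930 = -4077/5965 ≈ -0.68349)
-12*Y = -12*(-4077/5965) = 48924/5965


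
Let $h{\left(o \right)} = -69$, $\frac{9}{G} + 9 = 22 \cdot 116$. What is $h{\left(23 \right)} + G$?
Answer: $- \frac{175458}{2543} \approx -68.996$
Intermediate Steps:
$G = \frac{9}{2543}$ ($G = \frac{9}{-9 + 22 \cdot 116} = \frac{9}{-9 + 2552} = \frac{9}{2543} \approx 0.0035391$)
$h{\left(23 \right)} + G = -69 + \frac{9}{2543} = - \frac{175458}{2543}$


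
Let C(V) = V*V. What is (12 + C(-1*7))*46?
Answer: 2806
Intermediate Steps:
C(V) = V**2
(12 + C(-1*7))*46 = (12 + (-1*7)**2)*46 = (12 + (-7)**2)*46 = (12 + 49)*46 = 61*46 = 2806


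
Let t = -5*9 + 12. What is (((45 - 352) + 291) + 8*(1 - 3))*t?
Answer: 1056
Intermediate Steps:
t = -33 (t = -45 + 12 = -33)
(((45 - 352) + 291) + 8*(1 - 3))*t = (((45 - 352) + 291) + 8*(1 - 3))*(-33) = ((-307 + 291) + 8*(-2))*(-33) = (-16 - 16)*(-33) = -32*(-33) = 1056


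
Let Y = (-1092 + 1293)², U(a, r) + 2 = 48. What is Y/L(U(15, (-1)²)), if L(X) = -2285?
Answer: -40401/2285 ≈ -17.681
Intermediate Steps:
U(a, r) = 46 (U(a, r) = -2 + 48 = 46)
Y = 40401 (Y = 201² = 40401)
Y/L(U(15, (-1)²)) = 40401/(-2285) = 40401*(-1/2285) = -40401/2285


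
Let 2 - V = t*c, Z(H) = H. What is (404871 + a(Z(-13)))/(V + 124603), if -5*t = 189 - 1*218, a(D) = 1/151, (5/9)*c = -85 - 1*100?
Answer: 152838805/47767491 ≈ 3.1996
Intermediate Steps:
c = -333 (c = 9*(-85 - 1*100)/5 = 9*(-85 - 100)/5 = (9/5)*(-185) = -333)
a(D) = 1/151
t = 29/5 (t = -(189 - 1*218)/5 = -(189 - 218)/5 = -⅕*(-29) = 29/5 ≈ 5.8000)
V = 9667/5 (V = 2 - 29*(-333)/5 = 2 - 1*(-9657/5) = 2 + 9657/5 = 9667/5 ≈ 1933.4)
(404871 + a(Z(-13)))/(V + 124603) = (404871 + 1/151)/(9667/5 + 124603) = 61135522/(151*(632682/5)) = (61135522/151)*(5/632682) = 152838805/47767491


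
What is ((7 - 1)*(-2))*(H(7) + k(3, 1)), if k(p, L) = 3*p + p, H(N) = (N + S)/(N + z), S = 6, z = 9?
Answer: -615/4 ≈ -153.75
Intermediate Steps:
H(N) = (6 + N)/(9 + N) (H(N) = (N + 6)/(N + 9) = (6 + N)/(9 + N))
k(p, L) = 4*p
((7 - 1)*(-2))*(H(7) + k(3, 1)) = ((7 - 1)*(-2))*((6 + 7)/(9 + 7) + 4*3) = (6*(-2))*(13/16 + 12) = -12*((1/16)*13 + 12) = -12*(13/16 + 12) = -12*205/16 = -615/4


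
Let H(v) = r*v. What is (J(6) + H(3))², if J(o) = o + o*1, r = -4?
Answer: 0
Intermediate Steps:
J(o) = 2*o (J(o) = o + o = 2*o)
H(v) = -4*v
(J(6) + H(3))² = (2*6 - 4*3)² = (12 - 12)² = 0² = 0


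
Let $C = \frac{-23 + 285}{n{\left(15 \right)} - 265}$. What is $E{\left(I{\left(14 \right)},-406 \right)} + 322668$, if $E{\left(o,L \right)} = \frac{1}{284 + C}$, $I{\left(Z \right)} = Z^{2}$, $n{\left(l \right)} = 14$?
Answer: $\frac{22916526947}{71022} \approx 3.2267 \cdot 10^{5}$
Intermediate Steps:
$C = - \frac{262}{251}$ ($C = \frac{-23 + 285}{14 - 265} = \frac{262}{-251} = 262 \left(- \frac{1}{251}\right) = - \frac{262}{251} \approx -1.0438$)
$E{\left(o,L \right)} = \frac{251}{71022}$ ($E{\left(o,L \right)} = \frac{1}{284 - \frac{262}{251}} = \frac{1}{\frac{71022}{251}} = \frac{251}{71022}$)
$E{\left(I{\left(14 \right)},-406 \right)} + 322668 = \frac{251}{71022} + 322668 = \frac{22916526947}{71022}$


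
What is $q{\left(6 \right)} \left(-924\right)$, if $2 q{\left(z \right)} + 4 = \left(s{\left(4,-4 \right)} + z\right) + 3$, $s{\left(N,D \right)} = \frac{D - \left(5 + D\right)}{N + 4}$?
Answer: $- \frac{8085}{4} \approx -2021.3$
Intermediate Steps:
$s{\left(N,D \right)} = - \frac{5}{4 + N}$
$q{\left(z \right)} = - \frac{13}{16} + \frac{z}{2}$ ($q{\left(z \right)} = -2 + \frac{\left(- \frac{5}{4 + 4} + z\right) + 3}{2} = -2 + \frac{\left(- \frac{5}{8} + z\right) + 3}{2} = -2 + \frac{\frac{19}{8} + z}{2} = -2 + \left(\frac{19}{16} + \frac{z}{2}\right) = - \frac{13}{16} + \frac{z}{2}$)
$q{\left(6 \right)} \left(-924\right) = \left(- \frac{13}{16} + \frac{1}{2} \cdot 6\right) \left(-924\right) = \left(- \frac{13}{16} + 3\right) \left(-924\right) = \frac{35}{16} \left(-924\right) = - \frac{8085}{4}$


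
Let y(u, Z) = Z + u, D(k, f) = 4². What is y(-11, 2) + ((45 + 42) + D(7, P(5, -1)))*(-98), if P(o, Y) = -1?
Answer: -10103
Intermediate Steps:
D(k, f) = 16
y(-11, 2) + ((45 + 42) + D(7, P(5, -1)))*(-98) = (2 - 11) + ((45 + 42) + 16)*(-98) = -9 + (87 + 16)*(-98) = -9 + 103*(-98) = -9 - 10094 = -10103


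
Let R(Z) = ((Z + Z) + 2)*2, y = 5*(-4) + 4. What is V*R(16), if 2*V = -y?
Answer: 544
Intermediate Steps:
y = -16 (y = -20 + 4 = -16)
R(Z) = 4 + 4*Z (R(Z) = (2*Z + 2)*2 = (2 + 2*Z)*2 = 4 + 4*Z)
V = 8 (V = (-1*(-16))/2 = (½)*16 = 8)
V*R(16) = 8*(4 + 4*16) = 8*(4 + 64) = 8*68 = 544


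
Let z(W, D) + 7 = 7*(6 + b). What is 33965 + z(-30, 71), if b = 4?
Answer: 34028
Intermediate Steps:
z(W, D) = 63 (z(W, D) = -7 + 7*(6 + 4) = -7 + 7*10 = -7 + 70 = 63)
33965 + z(-30, 71) = 33965 + 63 = 34028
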